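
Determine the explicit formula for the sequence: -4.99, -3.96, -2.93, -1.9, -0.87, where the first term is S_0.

Check differences: -3.96 - -4.99 = 1.03
-2.93 - -3.96 = 1.03
Common difference d = 1.03.
First term a = -4.99.
Formula: S_i = -4.99 + 1.03*i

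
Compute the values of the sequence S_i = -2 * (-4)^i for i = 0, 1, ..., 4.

This is a geometric sequence.
i=0: S_0 = -2 * (-4)^0 = -2
i=1: S_1 = -2 * (-4)^1 = 8
i=2: S_2 = -2 * (-4)^2 = -32
i=3: S_3 = -2 * (-4)^3 = 128
i=4: S_4 = -2 * (-4)^4 = -512
The first 5 terms are: [-2, 8, -32, 128, -512]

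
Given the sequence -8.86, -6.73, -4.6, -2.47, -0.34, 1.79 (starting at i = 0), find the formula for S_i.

Check differences: -6.73 - -8.86 = 2.13
-4.6 - -6.73 = 2.13
Common difference d = 2.13.
First term a = -8.86.
Formula: S_i = -8.86 + 2.13*i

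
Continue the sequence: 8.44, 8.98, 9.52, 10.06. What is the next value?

Differences: 8.98 - 8.44 = 0.54
This is an arithmetic sequence with common difference d = 0.54.
Next term = 10.06 + 0.54 = 10.6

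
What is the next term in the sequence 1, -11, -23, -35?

Differences: -11 - 1 = -12
This is an arithmetic sequence with common difference d = -12.
Next term = -35 + -12 = -47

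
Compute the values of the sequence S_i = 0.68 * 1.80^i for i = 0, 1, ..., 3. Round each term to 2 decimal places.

This is a geometric sequence.
i=0: S_0 = 0.68 * 1.8^0 = 0.68
i=1: S_1 = 0.68 * 1.8^1 ≈ 1.22
i=2: S_2 = 0.68 * 1.8^2 ≈ 2.2
i=3: S_3 = 0.68 * 1.8^3 ≈ 3.97
The first 4 terms are: [0.68, 1.22, 2.2, 3.97]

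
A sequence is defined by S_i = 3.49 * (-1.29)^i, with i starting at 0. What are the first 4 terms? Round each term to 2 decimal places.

This is a geometric sequence.
i=0: S_0 = 3.49 * (-1.29)^0 = 3.49
i=1: S_1 = 3.49 * (-1.29)^1 ≈ -4.5
i=2: S_2 = 3.49 * (-1.29)^2 ≈ 5.81
i=3: S_3 = 3.49 * (-1.29)^3 ≈ -7.49
The first 4 terms are: [3.49, -4.5, 5.81, -7.49]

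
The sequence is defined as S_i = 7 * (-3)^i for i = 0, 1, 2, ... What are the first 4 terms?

This is a geometric sequence.
i=0: S_0 = 7 * (-3)^0 = 7
i=1: S_1 = 7 * (-3)^1 = -21
i=2: S_2 = 7 * (-3)^2 = 63
i=3: S_3 = 7 * (-3)^3 = -189
The first 4 terms are: [7, -21, 63, -189]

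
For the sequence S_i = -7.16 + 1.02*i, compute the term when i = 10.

S_10 = -7.16 + 1.02*10 = -7.16 + 10.2 = 3.04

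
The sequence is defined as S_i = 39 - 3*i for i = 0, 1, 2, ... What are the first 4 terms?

This is an arithmetic sequence.
i=0: S_0 = 39 + -3*0 = 39
i=1: S_1 = 39 + -3*1 = 36
i=2: S_2 = 39 + -3*2 = 33
i=3: S_3 = 39 + -3*3 = 30
The first 4 terms are: [39, 36, 33, 30]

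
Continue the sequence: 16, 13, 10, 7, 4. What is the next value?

Differences: 13 - 16 = -3
This is an arithmetic sequence with common difference d = -3.
Next term = 4 + -3 = 1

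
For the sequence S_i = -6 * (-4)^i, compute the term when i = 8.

S_8 = -6 * (-4)^8 = -6 * 65536 = -393216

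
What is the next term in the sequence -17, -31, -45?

Differences: -31 - -17 = -14
This is an arithmetic sequence with common difference d = -14.
Next term = -45 + -14 = -59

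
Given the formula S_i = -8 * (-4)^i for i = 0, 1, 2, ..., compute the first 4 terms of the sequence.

This is a geometric sequence.
i=0: S_0 = -8 * (-4)^0 = -8
i=1: S_1 = -8 * (-4)^1 = 32
i=2: S_2 = -8 * (-4)^2 = -128
i=3: S_3 = -8 * (-4)^3 = 512
The first 4 terms are: [-8, 32, -128, 512]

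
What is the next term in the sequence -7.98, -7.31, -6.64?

Differences: -7.31 - -7.98 = 0.67
This is an arithmetic sequence with common difference d = 0.67.
Next term = -6.64 + 0.67 = -5.97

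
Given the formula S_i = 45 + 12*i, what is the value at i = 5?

S_5 = 45 + 12*5 = 45 + 60 = 105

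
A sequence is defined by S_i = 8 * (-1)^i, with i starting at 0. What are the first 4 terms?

This is a geometric sequence.
i=0: S_0 = 8 * (-1)^0 = 8
i=1: S_1 = 8 * (-1)^1 = -8
i=2: S_2 = 8 * (-1)^2 = 8
i=3: S_3 = 8 * (-1)^3 = -8
The first 4 terms are: [8, -8, 8, -8]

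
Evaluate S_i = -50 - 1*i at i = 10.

S_10 = -50 + -1*10 = -50 + -10 = -60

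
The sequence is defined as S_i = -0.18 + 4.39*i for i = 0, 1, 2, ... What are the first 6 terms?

This is an arithmetic sequence.
i=0: S_0 = -0.18 + 4.39*0 = -0.18
i=1: S_1 = -0.18 + 4.39*1 = 4.21
i=2: S_2 = -0.18 + 4.39*2 = 8.6
i=3: S_3 = -0.18 + 4.39*3 = 12.99
i=4: S_4 = -0.18 + 4.39*4 = 17.38
i=5: S_5 = -0.18 + 4.39*5 = 21.77
The first 6 terms are: [-0.18, 4.21, 8.6, 12.99, 17.38, 21.77]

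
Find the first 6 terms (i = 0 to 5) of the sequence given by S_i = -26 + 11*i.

This is an arithmetic sequence.
i=0: S_0 = -26 + 11*0 = -26
i=1: S_1 = -26 + 11*1 = -15
i=2: S_2 = -26 + 11*2 = -4
i=3: S_3 = -26 + 11*3 = 7
i=4: S_4 = -26 + 11*4 = 18
i=5: S_5 = -26 + 11*5 = 29
The first 6 terms are: [-26, -15, -4, 7, 18, 29]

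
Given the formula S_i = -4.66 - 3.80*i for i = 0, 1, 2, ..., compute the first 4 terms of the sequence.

This is an arithmetic sequence.
i=0: S_0 = -4.66 + -3.8*0 = -4.66
i=1: S_1 = -4.66 + -3.8*1 = -8.46
i=2: S_2 = -4.66 + -3.8*2 = -12.26
i=3: S_3 = -4.66 + -3.8*3 = -16.06
The first 4 terms are: [-4.66, -8.46, -12.26, -16.06]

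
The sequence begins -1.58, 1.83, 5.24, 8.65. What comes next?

Differences: 1.83 - -1.58 = 3.41
This is an arithmetic sequence with common difference d = 3.41.
Next term = 8.65 + 3.41 = 12.06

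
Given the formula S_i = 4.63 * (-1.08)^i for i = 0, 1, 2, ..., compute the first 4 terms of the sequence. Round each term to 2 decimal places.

This is a geometric sequence.
i=0: S_0 = 4.63 * (-1.08)^0 = 4.63
i=1: S_1 = 4.63 * (-1.08)^1 ≈ -5.0
i=2: S_2 = 4.63 * (-1.08)^2 ≈ 5.4
i=3: S_3 = 4.63 * (-1.08)^3 ≈ -5.83
The first 4 terms are: [4.63, -5.0, 5.4, -5.83]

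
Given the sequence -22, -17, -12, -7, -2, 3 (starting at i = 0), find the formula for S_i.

Check differences: -17 - -22 = 5
-12 - -17 = 5
Common difference d = 5.
First term a = -22.
Formula: S_i = -22 + 5*i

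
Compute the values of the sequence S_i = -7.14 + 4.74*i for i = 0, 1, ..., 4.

This is an arithmetic sequence.
i=0: S_0 = -7.14 + 4.74*0 = -7.14
i=1: S_1 = -7.14 + 4.74*1 = -2.4
i=2: S_2 = -7.14 + 4.74*2 = 2.34
i=3: S_3 = -7.14 + 4.74*3 = 7.08
i=4: S_4 = -7.14 + 4.74*4 = 11.82
The first 5 terms are: [-7.14, -2.4, 2.34, 7.08, 11.82]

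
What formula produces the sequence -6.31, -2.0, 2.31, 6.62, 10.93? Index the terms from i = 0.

Check differences: -2.0 - -6.31 = 4.31
2.31 - -2.0 = 4.31
Common difference d = 4.31.
First term a = -6.31.
Formula: S_i = -6.31 + 4.31*i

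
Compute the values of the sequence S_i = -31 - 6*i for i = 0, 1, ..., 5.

This is an arithmetic sequence.
i=0: S_0 = -31 + -6*0 = -31
i=1: S_1 = -31 + -6*1 = -37
i=2: S_2 = -31 + -6*2 = -43
i=3: S_3 = -31 + -6*3 = -49
i=4: S_4 = -31 + -6*4 = -55
i=5: S_5 = -31 + -6*5 = -61
The first 6 terms are: [-31, -37, -43, -49, -55, -61]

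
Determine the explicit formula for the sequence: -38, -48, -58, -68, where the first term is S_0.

Check differences: -48 - -38 = -10
-58 - -48 = -10
Common difference d = -10.
First term a = -38.
Formula: S_i = -38 - 10*i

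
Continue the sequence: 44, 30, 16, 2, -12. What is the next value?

Differences: 30 - 44 = -14
This is an arithmetic sequence with common difference d = -14.
Next term = -12 + -14 = -26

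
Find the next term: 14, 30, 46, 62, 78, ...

Differences: 30 - 14 = 16
This is an arithmetic sequence with common difference d = 16.
Next term = 78 + 16 = 94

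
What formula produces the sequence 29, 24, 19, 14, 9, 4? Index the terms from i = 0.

Check differences: 24 - 29 = -5
19 - 24 = -5
Common difference d = -5.
First term a = 29.
Formula: S_i = 29 - 5*i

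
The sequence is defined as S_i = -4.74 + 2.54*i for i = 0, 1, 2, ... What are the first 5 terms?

This is an arithmetic sequence.
i=0: S_0 = -4.74 + 2.54*0 = -4.74
i=1: S_1 = -4.74 + 2.54*1 = -2.2
i=2: S_2 = -4.74 + 2.54*2 = 0.34
i=3: S_3 = -4.74 + 2.54*3 = 2.88
i=4: S_4 = -4.74 + 2.54*4 = 5.42
The first 5 terms are: [-4.74, -2.2, 0.34, 2.88, 5.42]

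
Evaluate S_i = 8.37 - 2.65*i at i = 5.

S_5 = 8.37 + -2.65*5 = 8.37 + -13.25 = -4.88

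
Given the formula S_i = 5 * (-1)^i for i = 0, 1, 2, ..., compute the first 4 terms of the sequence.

This is a geometric sequence.
i=0: S_0 = 5 * (-1)^0 = 5
i=1: S_1 = 5 * (-1)^1 = -5
i=2: S_2 = 5 * (-1)^2 = 5
i=3: S_3 = 5 * (-1)^3 = -5
The first 4 terms are: [5, -5, 5, -5]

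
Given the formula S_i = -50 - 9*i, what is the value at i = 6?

S_6 = -50 + -9*6 = -50 + -54 = -104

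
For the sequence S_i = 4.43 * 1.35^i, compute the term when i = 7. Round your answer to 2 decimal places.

S_7 = 4.43 * 1.35^7 ≈ 4.43 * 8.1722 ≈ 36.2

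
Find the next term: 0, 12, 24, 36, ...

Differences: 12 - 0 = 12
This is an arithmetic sequence with common difference d = 12.
Next term = 36 + 12 = 48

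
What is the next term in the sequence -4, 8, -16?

Ratios: 8 / -4 = -2.0
This is a geometric sequence with common ratio r = -2.
Next term = -16 * -2 = 32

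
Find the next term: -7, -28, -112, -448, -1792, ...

Ratios: -28 / -7 = 4.0
This is a geometric sequence with common ratio r = 4.
Next term = -1792 * 4 = -7168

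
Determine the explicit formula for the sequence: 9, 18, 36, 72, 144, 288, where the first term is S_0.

Check ratios: 18 / 9 = 2.0
Common ratio r = 2.
First term a = 9.
Formula: S_i = 9 * 2^i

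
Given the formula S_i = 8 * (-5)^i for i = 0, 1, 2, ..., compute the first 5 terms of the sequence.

This is a geometric sequence.
i=0: S_0 = 8 * (-5)^0 = 8
i=1: S_1 = 8 * (-5)^1 = -40
i=2: S_2 = 8 * (-5)^2 = 200
i=3: S_3 = 8 * (-5)^3 = -1000
i=4: S_4 = 8 * (-5)^4 = 5000
The first 5 terms are: [8, -40, 200, -1000, 5000]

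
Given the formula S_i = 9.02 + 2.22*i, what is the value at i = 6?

S_6 = 9.02 + 2.22*6 = 9.02 + 13.32 = 22.34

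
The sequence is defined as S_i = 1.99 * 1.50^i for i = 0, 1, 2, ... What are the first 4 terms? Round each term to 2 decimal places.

This is a geometric sequence.
i=0: S_0 = 1.99 * 1.5^0 = 1.99
i=1: S_1 = 1.99 * 1.5^1 ≈ 2.99
i=2: S_2 = 1.99 * 1.5^2 ≈ 4.48
i=3: S_3 = 1.99 * 1.5^3 ≈ 6.72
The first 4 terms are: [1.99, 2.99, 4.48, 6.72]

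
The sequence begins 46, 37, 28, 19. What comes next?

Differences: 37 - 46 = -9
This is an arithmetic sequence with common difference d = -9.
Next term = 19 + -9 = 10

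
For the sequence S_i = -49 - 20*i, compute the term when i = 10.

S_10 = -49 + -20*10 = -49 + -200 = -249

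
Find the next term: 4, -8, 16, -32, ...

Ratios: -8 / 4 = -2.0
This is a geometric sequence with common ratio r = -2.
Next term = -32 * -2 = 64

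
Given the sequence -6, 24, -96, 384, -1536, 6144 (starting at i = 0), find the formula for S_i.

Check ratios: 24 / -6 = -4.0
Common ratio r = -4.
First term a = -6.
Formula: S_i = -6 * (-4)^i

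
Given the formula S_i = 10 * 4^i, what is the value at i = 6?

S_6 = 10 * 4^6 = 10 * 4096 = 40960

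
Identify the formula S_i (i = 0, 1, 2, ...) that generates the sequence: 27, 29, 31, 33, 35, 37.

Check differences: 29 - 27 = 2
31 - 29 = 2
Common difference d = 2.
First term a = 27.
Formula: S_i = 27 + 2*i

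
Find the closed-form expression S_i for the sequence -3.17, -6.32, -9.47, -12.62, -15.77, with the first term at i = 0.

Check differences: -6.32 - -3.17 = -3.15
-9.47 - -6.32 = -3.15
Common difference d = -3.15.
First term a = -3.17.
Formula: S_i = -3.17 - 3.15*i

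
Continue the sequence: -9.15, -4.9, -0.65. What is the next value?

Differences: -4.9 - -9.15 = 4.25
This is an arithmetic sequence with common difference d = 4.25.
Next term = -0.65 + 4.25 = 3.6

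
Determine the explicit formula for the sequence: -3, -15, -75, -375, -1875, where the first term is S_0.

Check ratios: -15 / -3 = 5.0
Common ratio r = 5.
First term a = -3.
Formula: S_i = -3 * 5^i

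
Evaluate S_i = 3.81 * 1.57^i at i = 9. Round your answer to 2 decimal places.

S_9 = 3.81 * 1.57^9 ≈ 3.81 * 57.9558 ≈ 220.81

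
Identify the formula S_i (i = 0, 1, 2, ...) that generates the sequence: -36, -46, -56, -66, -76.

Check differences: -46 - -36 = -10
-56 - -46 = -10
Common difference d = -10.
First term a = -36.
Formula: S_i = -36 - 10*i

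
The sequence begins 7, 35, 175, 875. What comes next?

Ratios: 35 / 7 = 5.0
This is a geometric sequence with common ratio r = 5.
Next term = 875 * 5 = 4375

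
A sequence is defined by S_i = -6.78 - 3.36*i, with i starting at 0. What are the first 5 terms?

This is an arithmetic sequence.
i=0: S_0 = -6.78 + -3.36*0 = -6.78
i=1: S_1 = -6.78 + -3.36*1 = -10.14
i=2: S_2 = -6.78 + -3.36*2 = -13.5
i=3: S_3 = -6.78 + -3.36*3 = -16.86
i=4: S_4 = -6.78 + -3.36*4 = -20.22
The first 5 terms are: [-6.78, -10.14, -13.5, -16.86, -20.22]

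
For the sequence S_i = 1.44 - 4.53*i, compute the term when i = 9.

S_9 = 1.44 + -4.53*9 = 1.44 + -40.77 = -39.33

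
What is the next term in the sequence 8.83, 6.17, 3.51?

Differences: 6.17 - 8.83 = -2.66
This is an arithmetic sequence with common difference d = -2.66.
Next term = 3.51 + -2.66 = 0.85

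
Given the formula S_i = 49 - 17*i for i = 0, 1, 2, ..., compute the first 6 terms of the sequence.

This is an arithmetic sequence.
i=0: S_0 = 49 + -17*0 = 49
i=1: S_1 = 49 + -17*1 = 32
i=2: S_2 = 49 + -17*2 = 15
i=3: S_3 = 49 + -17*3 = -2
i=4: S_4 = 49 + -17*4 = -19
i=5: S_5 = 49 + -17*5 = -36
The first 6 terms are: [49, 32, 15, -2, -19, -36]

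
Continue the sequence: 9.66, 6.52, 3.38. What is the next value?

Differences: 6.52 - 9.66 = -3.14
This is an arithmetic sequence with common difference d = -3.14.
Next term = 3.38 + -3.14 = 0.24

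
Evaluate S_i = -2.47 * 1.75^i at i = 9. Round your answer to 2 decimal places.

S_9 = -2.47 * 1.75^9 ≈ -2.47 * 153.9368 ≈ -380.22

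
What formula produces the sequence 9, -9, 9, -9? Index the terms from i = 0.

Check ratios: -9 / 9 = -1.0
Common ratio r = -1.
First term a = 9.
Formula: S_i = 9 * (-1)^i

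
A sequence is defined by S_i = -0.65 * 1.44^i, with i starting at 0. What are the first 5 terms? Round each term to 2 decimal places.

This is a geometric sequence.
i=0: S_0 = -0.65 * 1.44^0 = -0.65
i=1: S_1 = -0.65 * 1.44^1 ≈ -0.94
i=2: S_2 = -0.65 * 1.44^2 ≈ -1.35
i=3: S_3 = -0.65 * 1.44^3 ≈ -1.94
i=4: S_4 = -0.65 * 1.44^4 ≈ -2.79
The first 5 terms are: [-0.65, -0.94, -1.35, -1.94, -2.79]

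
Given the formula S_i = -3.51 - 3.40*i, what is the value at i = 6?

S_6 = -3.51 + -3.4*6 = -3.51 + -20.4 = -23.91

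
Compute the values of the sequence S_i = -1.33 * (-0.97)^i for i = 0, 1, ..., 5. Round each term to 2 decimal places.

This is a geometric sequence.
i=0: S_0 = -1.33 * (-0.97)^0 = -1.33
i=1: S_1 = -1.33 * (-0.97)^1 ≈ 1.29
i=2: S_2 = -1.33 * (-0.97)^2 ≈ -1.25
i=3: S_3 = -1.33 * (-0.97)^3 ≈ 1.21
i=4: S_4 = -1.33 * (-0.97)^4 ≈ -1.18
i=5: S_5 = -1.33 * (-0.97)^5 ≈ 1.14
The first 6 terms are: [-1.33, 1.29, -1.25, 1.21, -1.18, 1.14]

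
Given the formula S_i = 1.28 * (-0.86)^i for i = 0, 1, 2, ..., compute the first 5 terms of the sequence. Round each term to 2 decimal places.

This is a geometric sequence.
i=0: S_0 = 1.28 * (-0.86)^0 = 1.28
i=1: S_1 = 1.28 * (-0.86)^1 ≈ -1.1
i=2: S_2 = 1.28 * (-0.86)^2 ≈ 0.95
i=3: S_3 = 1.28 * (-0.86)^3 ≈ -0.81
i=4: S_4 = 1.28 * (-0.86)^4 ≈ 0.7
The first 5 terms are: [1.28, -1.1, 0.95, -0.81, 0.7]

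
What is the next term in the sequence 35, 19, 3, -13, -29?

Differences: 19 - 35 = -16
This is an arithmetic sequence with common difference d = -16.
Next term = -29 + -16 = -45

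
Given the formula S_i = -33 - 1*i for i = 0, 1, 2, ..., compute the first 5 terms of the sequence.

This is an arithmetic sequence.
i=0: S_0 = -33 + -1*0 = -33
i=1: S_1 = -33 + -1*1 = -34
i=2: S_2 = -33 + -1*2 = -35
i=3: S_3 = -33 + -1*3 = -36
i=4: S_4 = -33 + -1*4 = -37
The first 5 terms are: [-33, -34, -35, -36, -37]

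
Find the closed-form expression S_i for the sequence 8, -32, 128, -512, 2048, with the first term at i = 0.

Check ratios: -32 / 8 = -4.0
Common ratio r = -4.
First term a = 8.
Formula: S_i = 8 * (-4)^i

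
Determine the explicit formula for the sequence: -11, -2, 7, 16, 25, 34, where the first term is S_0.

Check differences: -2 - -11 = 9
7 - -2 = 9
Common difference d = 9.
First term a = -11.
Formula: S_i = -11 + 9*i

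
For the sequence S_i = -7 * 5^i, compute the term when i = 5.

S_5 = -7 * 5^5 = -7 * 3125 = -21875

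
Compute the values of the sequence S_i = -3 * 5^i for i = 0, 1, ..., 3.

This is a geometric sequence.
i=0: S_0 = -3 * 5^0 = -3
i=1: S_1 = -3 * 5^1 = -15
i=2: S_2 = -3 * 5^2 = -75
i=3: S_3 = -3 * 5^3 = -375
The first 4 terms are: [-3, -15, -75, -375]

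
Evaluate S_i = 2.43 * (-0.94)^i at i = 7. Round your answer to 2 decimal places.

S_7 = 2.43 * (-0.94)^7 ≈ 2.43 * -0.6485 ≈ -1.58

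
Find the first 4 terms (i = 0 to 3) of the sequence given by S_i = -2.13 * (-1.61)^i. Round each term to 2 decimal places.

This is a geometric sequence.
i=0: S_0 = -2.13 * (-1.61)^0 = -2.13
i=1: S_1 = -2.13 * (-1.61)^1 ≈ 3.43
i=2: S_2 = -2.13 * (-1.61)^2 ≈ -5.52
i=3: S_3 = -2.13 * (-1.61)^3 ≈ 8.89
The first 4 terms are: [-2.13, 3.43, -5.52, 8.89]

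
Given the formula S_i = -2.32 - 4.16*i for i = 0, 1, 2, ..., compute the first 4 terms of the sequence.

This is an arithmetic sequence.
i=0: S_0 = -2.32 + -4.16*0 = -2.32
i=1: S_1 = -2.32 + -4.16*1 = -6.48
i=2: S_2 = -2.32 + -4.16*2 = -10.64
i=3: S_3 = -2.32 + -4.16*3 = -14.8
The first 4 terms are: [-2.32, -6.48, -10.64, -14.8]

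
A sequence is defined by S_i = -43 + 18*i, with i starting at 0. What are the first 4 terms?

This is an arithmetic sequence.
i=0: S_0 = -43 + 18*0 = -43
i=1: S_1 = -43 + 18*1 = -25
i=2: S_2 = -43 + 18*2 = -7
i=3: S_3 = -43 + 18*3 = 11
The first 4 terms are: [-43, -25, -7, 11]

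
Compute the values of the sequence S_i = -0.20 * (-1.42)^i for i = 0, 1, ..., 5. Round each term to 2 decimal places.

This is a geometric sequence.
i=0: S_0 = -0.2 * (-1.42)^0 = -0.2
i=1: S_1 = -0.2 * (-1.42)^1 ≈ 0.28
i=2: S_2 = -0.2 * (-1.42)^2 ≈ -0.4
i=3: S_3 = -0.2 * (-1.42)^3 ≈ 0.57
i=4: S_4 = -0.2 * (-1.42)^4 ≈ -0.81
i=5: S_5 = -0.2 * (-1.42)^5 ≈ 1.15
The first 6 terms are: [-0.2, 0.28, -0.4, 0.57, -0.81, 1.15]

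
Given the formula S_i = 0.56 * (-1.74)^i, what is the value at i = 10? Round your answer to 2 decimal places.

S_10 = 0.56 * (-1.74)^10 ≈ 0.56 * 254.3856 ≈ 142.46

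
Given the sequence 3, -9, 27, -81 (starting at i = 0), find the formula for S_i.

Check ratios: -9 / 3 = -3.0
Common ratio r = -3.
First term a = 3.
Formula: S_i = 3 * (-3)^i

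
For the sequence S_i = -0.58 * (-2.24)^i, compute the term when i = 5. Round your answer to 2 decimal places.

S_5 = -0.58 * (-2.24)^5 ≈ -0.58 * -56.3949 ≈ 32.71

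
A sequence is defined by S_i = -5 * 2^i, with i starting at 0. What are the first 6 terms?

This is a geometric sequence.
i=0: S_0 = -5 * 2^0 = -5
i=1: S_1 = -5 * 2^1 = -10
i=2: S_2 = -5 * 2^2 = -20
i=3: S_3 = -5 * 2^3 = -40
i=4: S_4 = -5 * 2^4 = -80
i=5: S_5 = -5 * 2^5 = -160
The first 6 terms are: [-5, -10, -20, -40, -80, -160]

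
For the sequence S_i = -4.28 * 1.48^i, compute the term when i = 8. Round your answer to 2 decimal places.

S_8 = -4.28 * 1.48^8 ≈ -4.28 * 23.0194 ≈ -98.52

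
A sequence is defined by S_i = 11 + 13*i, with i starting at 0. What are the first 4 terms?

This is an arithmetic sequence.
i=0: S_0 = 11 + 13*0 = 11
i=1: S_1 = 11 + 13*1 = 24
i=2: S_2 = 11 + 13*2 = 37
i=3: S_3 = 11 + 13*3 = 50
The first 4 terms are: [11, 24, 37, 50]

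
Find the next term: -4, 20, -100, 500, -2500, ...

Ratios: 20 / -4 = -5.0
This is a geometric sequence with common ratio r = -5.
Next term = -2500 * -5 = 12500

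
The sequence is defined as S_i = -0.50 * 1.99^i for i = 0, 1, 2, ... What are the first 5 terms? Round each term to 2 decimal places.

This is a geometric sequence.
i=0: S_0 = -0.5 * 1.99^0 = -0.5
i=1: S_1 = -0.5 * 1.99^1 ≈ -1.0
i=2: S_2 = -0.5 * 1.99^2 ≈ -1.98
i=3: S_3 = -0.5 * 1.99^3 ≈ -3.94
i=4: S_4 = -0.5 * 1.99^4 ≈ -7.84
The first 5 terms are: [-0.5, -1.0, -1.98, -3.94, -7.84]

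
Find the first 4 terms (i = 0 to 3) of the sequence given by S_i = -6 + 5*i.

This is an arithmetic sequence.
i=0: S_0 = -6 + 5*0 = -6
i=1: S_1 = -6 + 5*1 = -1
i=2: S_2 = -6 + 5*2 = 4
i=3: S_3 = -6 + 5*3 = 9
The first 4 terms are: [-6, -1, 4, 9]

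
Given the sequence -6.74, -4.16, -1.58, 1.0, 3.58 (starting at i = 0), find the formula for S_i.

Check differences: -4.16 - -6.74 = 2.58
-1.58 - -4.16 = 2.58
Common difference d = 2.58.
First term a = -6.74.
Formula: S_i = -6.74 + 2.58*i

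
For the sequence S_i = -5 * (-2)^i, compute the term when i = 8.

S_8 = -5 * (-2)^8 = -5 * 256 = -1280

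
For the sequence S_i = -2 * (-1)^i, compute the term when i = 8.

S_8 = -2 * (-1)^8 = -2 * 1 = -2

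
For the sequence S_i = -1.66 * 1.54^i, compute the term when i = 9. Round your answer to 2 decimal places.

S_9 = -1.66 * 1.54^9 ≈ -1.66 * 48.7177 ≈ -80.87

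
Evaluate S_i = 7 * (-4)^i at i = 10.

S_10 = 7 * (-4)^10 = 7 * 1048576 = 7340032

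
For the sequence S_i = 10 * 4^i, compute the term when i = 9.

S_9 = 10 * 4^9 = 10 * 262144 = 2621440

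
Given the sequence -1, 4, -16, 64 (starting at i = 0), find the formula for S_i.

Check ratios: 4 / -1 = -4.0
Common ratio r = -4.
First term a = -1.
Formula: S_i = -1 * (-4)^i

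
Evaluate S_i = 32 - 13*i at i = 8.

S_8 = 32 + -13*8 = 32 + -104 = -72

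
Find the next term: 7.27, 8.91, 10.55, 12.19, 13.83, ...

Differences: 8.91 - 7.27 = 1.64
This is an arithmetic sequence with common difference d = 1.64.
Next term = 13.83 + 1.64 = 15.47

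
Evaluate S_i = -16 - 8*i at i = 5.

S_5 = -16 + -8*5 = -16 + -40 = -56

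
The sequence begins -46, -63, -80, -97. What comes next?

Differences: -63 - -46 = -17
This is an arithmetic sequence with common difference d = -17.
Next term = -97 + -17 = -114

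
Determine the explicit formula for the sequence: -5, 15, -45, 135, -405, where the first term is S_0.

Check ratios: 15 / -5 = -3.0
Common ratio r = -3.
First term a = -5.
Formula: S_i = -5 * (-3)^i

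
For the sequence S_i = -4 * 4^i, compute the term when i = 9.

S_9 = -4 * 4^9 = -4 * 262144 = -1048576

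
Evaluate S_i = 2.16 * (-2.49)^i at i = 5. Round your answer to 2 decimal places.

S_5 = 2.16 * (-2.49)^5 ≈ 2.16 * -95.7187 ≈ -206.75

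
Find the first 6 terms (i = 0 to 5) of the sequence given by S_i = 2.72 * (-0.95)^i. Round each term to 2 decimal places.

This is a geometric sequence.
i=0: S_0 = 2.72 * (-0.95)^0 = 2.72
i=1: S_1 = 2.72 * (-0.95)^1 ≈ -2.58
i=2: S_2 = 2.72 * (-0.95)^2 ≈ 2.45
i=3: S_3 = 2.72 * (-0.95)^3 ≈ -2.33
i=4: S_4 = 2.72 * (-0.95)^4 ≈ 2.22
i=5: S_5 = 2.72 * (-0.95)^5 ≈ -2.1
The first 6 terms are: [2.72, -2.58, 2.45, -2.33, 2.22, -2.1]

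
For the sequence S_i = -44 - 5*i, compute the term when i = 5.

S_5 = -44 + -5*5 = -44 + -25 = -69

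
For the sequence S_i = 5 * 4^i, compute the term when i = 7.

S_7 = 5 * 4^7 = 5 * 16384 = 81920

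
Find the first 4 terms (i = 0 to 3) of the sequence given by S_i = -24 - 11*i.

This is an arithmetic sequence.
i=0: S_0 = -24 + -11*0 = -24
i=1: S_1 = -24 + -11*1 = -35
i=2: S_2 = -24 + -11*2 = -46
i=3: S_3 = -24 + -11*3 = -57
The first 4 terms are: [-24, -35, -46, -57]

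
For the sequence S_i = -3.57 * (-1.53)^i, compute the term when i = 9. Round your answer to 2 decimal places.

S_9 = -3.57 * (-1.53)^9 ≈ -3.57 * -45.9434 ≈ 164.02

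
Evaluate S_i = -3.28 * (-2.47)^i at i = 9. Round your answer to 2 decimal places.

S_9 = -3.28 * (-2.47)^9 ≈ -3.28 * -3421.9415 ≈ 11223.97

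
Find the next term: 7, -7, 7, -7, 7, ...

Ratios: -7 / 7 = -1.0
This is a geometric sequence with common ratio r = -1.
Next term = 7 * -1 = -7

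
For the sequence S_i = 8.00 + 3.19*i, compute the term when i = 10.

S_10 = 8.0 + 3.19*10 = 8.0 + 31.9 = 39.9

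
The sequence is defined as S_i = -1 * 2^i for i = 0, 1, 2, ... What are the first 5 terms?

This is a geometric sequence.
i=0: S_0 = -1 * 2^0 = -1
i=1: S_1 = -1 * 2^1 = -2
i=2: S_2 = -1 * 2^2 = -4
i=3: S_3 = -1 * 2^3 = -8
i=4: S_4 = -1 * 2^4 = -16
The first 5 terms are: [-1, -2, -4, -8, -16]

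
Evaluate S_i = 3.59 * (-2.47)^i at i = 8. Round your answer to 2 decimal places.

S_8 = 3.59 * (-2.47)^8 ≈ 3.59 * 1385.4014 ≈ 4973.59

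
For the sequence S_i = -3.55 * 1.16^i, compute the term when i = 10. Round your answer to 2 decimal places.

S_10 = -3.55 * 1.16^10 ≈ -3.55 * 4.4114 ≈ -15.66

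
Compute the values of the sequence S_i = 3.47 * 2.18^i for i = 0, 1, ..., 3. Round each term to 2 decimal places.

This is a geometric sequence.
i=0: S_0 = 3.47 * 2.18^0 = 3.47
i=1: S_1 = 3.47 * 2.18^1 ≈ 7.56
i=2: S_2 = 3.47 * 2.18^2 ≈ 16.49
i=3: S_3 = 3.47 * 2.18^3 ≈ 35.95
The first 4 terms are: [3.47, 7.56, 16.49, 35.95]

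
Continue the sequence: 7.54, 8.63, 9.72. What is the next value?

Differences: 8.63 - 7.54 = 1.09
This is an arithmetic sequence with common difference d = 1.09.
Next term = 9.72 + 1.09 = 10.81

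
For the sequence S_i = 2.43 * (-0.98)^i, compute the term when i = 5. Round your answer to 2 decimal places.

S_5 = 2.43 * (-0.98)^5 ≈ 2.43 * -0.9039 ≈ -2.2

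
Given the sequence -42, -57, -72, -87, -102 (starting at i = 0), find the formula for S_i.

Check differences: -57 - -42 = -15
-72 - -57 = -15
Common difference d = -15.
First term a = -42.
Formula: S_i = -42 - 15*i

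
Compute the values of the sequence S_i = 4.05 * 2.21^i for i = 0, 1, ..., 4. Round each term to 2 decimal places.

This is a geometric sequence.
i=0: S_0 = 4.05 * 2.21^0 = 4.05
i=1: S_1 = 4.05 * 2.21^1 ≈ 8.95
i=2: S_2 = 4.05 * 2.21^2 ≈ 19.78
i=3: S_3 = 4.05 * 2.21^3 ≈ 43.72
i=4: S_4 = 4.05 * 2.21^4 ≈ 96.61
The first 5 terms are: [4.05, 8.95, 19.78, 43.72, 96.61]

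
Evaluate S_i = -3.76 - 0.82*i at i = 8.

S_8 = -3.76 + -0.82*8 = -3.76 + -6.56 = -10.32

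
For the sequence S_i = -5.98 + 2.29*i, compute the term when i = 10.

S_10 = -5.98 + 2.29*10 = -5.98 + 22.9 = 16.92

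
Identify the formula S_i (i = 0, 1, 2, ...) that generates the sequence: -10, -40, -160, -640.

Check ratios: -40 / -10 = 4.0
Common ratio r = 4.
First term a = -10.
Formula: S_i = -10 * 4^i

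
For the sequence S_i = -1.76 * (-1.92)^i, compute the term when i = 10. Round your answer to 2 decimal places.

S_10 = -1.76 * (-1.92)^10 ≈ -1.76 * 680.7886 ≈ -1198.19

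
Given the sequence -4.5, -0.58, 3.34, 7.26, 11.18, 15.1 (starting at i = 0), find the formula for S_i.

Check differences: -0.58 - -4.5 = 3.92
3.34 - -0.58 = 3.92
Common difference d = 3.92.
First term a = -4.5.
Formula: S_i = -4.50 + 3.92*i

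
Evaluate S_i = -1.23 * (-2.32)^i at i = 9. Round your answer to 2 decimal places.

S_9 = -1.23 * (-2.32)^9 ≈ -1.23 * -1947.1162 ≈ 2394.95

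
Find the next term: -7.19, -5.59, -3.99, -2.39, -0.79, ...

Differences: -5.59 - -7.19 = 1.6
This is an arithmetic sequence with common difference d = 1.6.
Next term = -0.79 + 1.6 = 0.81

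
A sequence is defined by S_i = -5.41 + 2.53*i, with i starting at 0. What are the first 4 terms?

This is an arithmetic sequence.
i=0: S_0 = -5.41 + 2.53*0 = -5.41
i=1: S_1 = -5.41 + 2.53*1 = -2.88
i=2: S_2 = -5.41 + 2.53*2 = -0.35
i=3: S_3 = -5.41 + 2.53*3 = 2.18
The first 4 terms are: [-5.41, -2.88, -0.35, 2.18]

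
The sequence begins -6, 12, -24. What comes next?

Ratios: 12 / -6 = -2.0
This is a geometric sequence with common ratio r = -2.
Next term = -24 * -2 = 48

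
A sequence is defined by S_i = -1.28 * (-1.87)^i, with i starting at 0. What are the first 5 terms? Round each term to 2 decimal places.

This is a geometric sequence.
i=0: S_0 = -1.28 * (-1.87)^0 = -1.28
i=1: S_1 = -1.28 * (-1.87)^1 ≈ 2.39
i=2: S_2 = -1.28 * (-1.87)^2 ≈ -4.48
i=3: S_3 = -1.28 * (-1.87)^3 ≈ 8.37
i=4: S_4 = -1.28 * (-1.87)^4 ≈ -15.65
The first 5 terms are: [-1.28, 2.39, -4.48, 8.37, -15.65]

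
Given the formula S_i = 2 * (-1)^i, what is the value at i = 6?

S_6 = 2 * (-1)^6 = 2 * 1 = 2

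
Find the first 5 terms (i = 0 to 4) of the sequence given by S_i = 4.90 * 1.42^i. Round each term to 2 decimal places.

This is a geometric sequence.
i=0: S_0 = 4.9 * 1.42^0 = 4.9
i=1: S_1 = 4.9 * 1.42^1 ≈ 6.96
i=2: S_2 = 4.9 * 1.42^2 ≈ 9.88
i=3: S_3 = 4.9 * 1.42^3 ≈ 14.03
i=4: S_4 = 4.9 * 1.42^4 ≈ 19.92
The first 5 terms are: [4.9, 6.96, 9.88, 14.03, 19.92]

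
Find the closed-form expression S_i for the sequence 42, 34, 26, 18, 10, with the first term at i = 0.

Check differences: 34 - 42 = -8
26 - 34 = -8
Common difference d = -8.
First term a = 42.
Formula: S_i = 42 - 8*i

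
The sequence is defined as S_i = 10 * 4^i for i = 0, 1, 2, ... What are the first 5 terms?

This is a geometric sequence.
i=0: S_0 = 10 * 4^0 = 10
i=1: S_1 = 10 * 4^1 = 40
i=2: S_2 = 10 * 4^2 = 160
i=3: S_3 = 10 * 4^3 = 640
i=4: S_4 = 10 * 4^4 = 2560
The first 5 terms are: [10, 40, 160, 640, 2560]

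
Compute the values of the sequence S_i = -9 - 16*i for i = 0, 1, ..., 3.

This is an arithmetic sequence.
i=0: S_0 = -9 + -16*0 = -9
i=1: S_1 = -9 + -16*1 = -25
i=2: S_2 = -9 + -16*2 = -41
i=3: S_3 = -9 + -16*3 = -57
The first 4 terms are: [-9, -25, -41, -57]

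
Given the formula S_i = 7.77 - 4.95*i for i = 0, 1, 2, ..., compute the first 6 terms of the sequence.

This is an arithmetic sequence.
i=0: S_0 = 7.77 + -4.95*0 = 7.77
i=1: S_1 = 7.77 + -4.95*1 = 2.82
i=2: S_2 = 7.77 + -4.95*2 = -2.13
i=3: S_3 = 7.77 + -4.95*3 = -7.08
i=4: S_4 = 7.77 + -4.95*4 = -12.03
i=5: S_5 = 7.77 + -4.95*5 = -16.98
The first 6 terms are: [7.77, 2.82, -2.13, -7.08, -12.03, -16.98]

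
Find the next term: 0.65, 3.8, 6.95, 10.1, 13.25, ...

Differences: 3.8 - 0.65 = 3.15
This is an arithmetic sequence with common difference d = 3.15.
Next term = 13.25 + 3.15 = 16.4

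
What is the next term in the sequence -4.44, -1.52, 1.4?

Differences: -1.52 - -4.44 = 2.92
This is an arithmetic sequence with common difference d = 2.92.
Next term = 1.4 + 2.92 = 4.32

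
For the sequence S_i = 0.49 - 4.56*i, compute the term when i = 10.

S_10 = 0.49 + -4.56*10 = 0.49 + -45.6 = -45.11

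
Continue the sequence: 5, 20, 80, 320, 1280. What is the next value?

Ratios: 20 / 5 = 4.0
This is a geometric sequence with common ratio r = 4.
Next term = 1280 * 4 = 5120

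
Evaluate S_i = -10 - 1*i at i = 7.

S_7 = -10 + -1*7 = -10 + -7 = -17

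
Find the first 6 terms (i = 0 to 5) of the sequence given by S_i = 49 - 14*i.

This is an arithmetic sequence.
i=0: S_0 = 49 + -14*0 = 49
i=1: S_1 = 49 + -14*1 = 35
i=2: S_2 = 49 + -14*2 = 21
i=3: S_3 = 49 + -14*3 = 7
i=4: S_4 = 49 + -14*4 = -7
i=5: S_5 = 49 + -14*5 = -21
The first 6 terms are: [49, 35, 21, 7, -7, -21]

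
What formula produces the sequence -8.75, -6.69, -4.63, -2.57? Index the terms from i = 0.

Check differences: -6.69 - -8.75 = 2.06
-4.63 - -6.69 = 2.06
Common difference d = 2.06.
First term a = -8.75.
Formula: S_i = -8.75 + 2.06*i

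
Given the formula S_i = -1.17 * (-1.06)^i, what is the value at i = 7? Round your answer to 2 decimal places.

S_7 = -1.17 * (-1.06)^7 ≈ -1.17 * -1.5036 ≈ 1.76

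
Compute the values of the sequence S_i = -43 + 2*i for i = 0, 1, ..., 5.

This is an arithmetic sequence.
i=0: S_0 = -43 + 2*0 = -43
i=1: S_1 = -43 + 2*1 = -41
i=2: S_2 = -43 + 2*2 = -39
i=3: S_3 = -43 + 2*3 = -37
i=4: S_4 = -43 + 2*4 = -35
i=5: S_5 = -43 + 2*5 = -33
The first 6 terms are: [-43, -41, -39, -37, -35, -33]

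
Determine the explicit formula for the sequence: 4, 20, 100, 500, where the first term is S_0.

Check ratios: 20 / 4 = 5.0
Common ratio r = 5.
First term a = 4.
Formula: S_i = 4 * 5^i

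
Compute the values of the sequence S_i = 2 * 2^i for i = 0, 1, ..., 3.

This is a geometric sequence.
i=0: S_0 = 2 * 2^0 = 2
i=1: S_1 = 2 * 2^1 = 4
i=2: S_2 = 2 * 2^2 = 8
i=3: S_3 = 2 * 2^3 = 16
The first 4 terms are: [2, 4, 8, 16]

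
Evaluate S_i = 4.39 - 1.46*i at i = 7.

S_7 = 4.39 + -1.46*7 = 4.39 + -10.22 = -5.83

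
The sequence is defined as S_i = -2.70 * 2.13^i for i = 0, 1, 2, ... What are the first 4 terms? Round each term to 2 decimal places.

This is a geometric sequence.
i=0: S_0 = -2.7 * 2.13^0 = -2.7
i=1: S_1 = -2.7 * 2.13^1 ≈ -5.75
i=2: S_2 = -2.7 * 2.13^2 ≈ -12.25
i=3: S_3 = -2.7 * 2.13^3 ≈ -26.09
The first 4 terms are: [-2.7, -5.75, -12.25, -26.09]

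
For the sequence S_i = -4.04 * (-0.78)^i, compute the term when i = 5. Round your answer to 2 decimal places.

S_5 = -4.04 * (-0.78)^5 ≈ -4.04 * -0.2887 ≈ 1.17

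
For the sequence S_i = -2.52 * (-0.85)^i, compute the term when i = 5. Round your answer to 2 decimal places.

S_5 = -2.52 * (-0.85)^5 ≈ -2.52 * -0.4437 ≈ 1.12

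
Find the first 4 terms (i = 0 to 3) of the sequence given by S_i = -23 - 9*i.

This is an arithmetic sequence.
i=0: S_0 = -23 + -9*0 = -23
i=1: S_1 = -23 + -9*1 = -32
i=2: S_2 = -23 + -9*2 = -41
i=3: S_3 = -23 + -9*3 = -50
The first 4 terms are: [-23, -32, -41, -50]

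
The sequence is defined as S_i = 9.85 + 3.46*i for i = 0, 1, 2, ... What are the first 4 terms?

This is an arithmetic sequence.
i=0: S_0 = 9.85 + 3.46*0 = 9.85
i=1: S_1 = 9.85 + 3.46*1 = 13.31
i=2: S_2 = 9.85 + 3.46*2 = 16.77
i=3: S_3 = 9.85 + 3.46*3 = 20.23
The first 4 terms are: [9.85, 13.31, 16.77, 20.23]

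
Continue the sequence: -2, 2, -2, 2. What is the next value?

Ratios: 2 / -2 = -1.0
This is a geometric sequence with common ratio r = -1.
Next term = 2 * -1 = -2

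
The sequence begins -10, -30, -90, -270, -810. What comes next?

Ratios: -30 / -10 = 3.0
This is a geometric sequence with common ratio r = 3.
Next term = -810 * 3 = -2430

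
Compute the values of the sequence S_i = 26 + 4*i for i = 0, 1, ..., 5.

This is an arithmetic sequence.
i=0: S_0 = 26 + 4*0 = 26
i=1: S_1 = 26 + 4*1 = 30
i=2: S_2 = 26 + 4*2 = 34
i=3: S_3 = 26 + 4*3 = 38
i=4: S_4 = 26 + 4*4 = 42
i=5: S_5 = 26 + 4*5 = 46
The first 6 terms are: [26, 30, 34, 38, 42, 46]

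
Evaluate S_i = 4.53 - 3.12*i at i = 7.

S_7 = 4.53 + -3.12*7 = 4.53 + -21.84 = -17.31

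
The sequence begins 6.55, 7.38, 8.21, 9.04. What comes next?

Differences: 7.38 - 6.55 = 0.83
This is an arithmetic sequence with common difference d = 0.83.
Next term = 9.04 + 0.83 = 9.87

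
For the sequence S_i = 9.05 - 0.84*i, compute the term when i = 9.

S_9 = 9.05 + -0.84*9 = 9.05 + -7.56 = 1.49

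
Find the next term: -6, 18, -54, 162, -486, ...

Ratios: 18 / -6 = -3.0
This is a geometric sequence with common ratio r = -3.
Next term = -486 * -3 = 1458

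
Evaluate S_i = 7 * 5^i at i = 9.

S_9 = 7 * 5^9 = 7 * 1953125 = 13671875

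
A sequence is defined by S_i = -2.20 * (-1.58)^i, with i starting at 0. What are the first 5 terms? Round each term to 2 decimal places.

This is a geometric sequence.
i=0: S_0 = -2.2 * (-1.58)^0 = -2.2
i=1: S_1 = -2.2 * (-1.58)^1 ≈ 3.48
i=2: S_2 = -2.2 * (-1.58)^2 ≈ -5.49
i=3: S_3 = -2.2 * (-1.58)^3 ≈ 8.68
i=4: S_4 = -2.2 * (-1.58)^4 ≈ -13.71
The first 5 terms are: [-2.2, 3.48, -5.49, 8.68, -13.71]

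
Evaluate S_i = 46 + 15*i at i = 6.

S_6 = 46 + 15*6 = 46 + 90 = 136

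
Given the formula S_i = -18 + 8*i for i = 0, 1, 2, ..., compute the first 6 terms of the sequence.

This is an arithmetic sequence.
i=0: S_0 = -18 + 8*0 = -18
i=1: S_1 = -18 + 8*1 = -10
i=2: S_2 = -18 + 8*2 = -2
i=3: S_3 = -18 + 8*3 = 6
i=4: S_4 = -18 + 8*4 = 14
i=5: S_5 = -18 + 8*5 = 22
The first 6 terms are: [-18, -10, -2, 6, 14, 22]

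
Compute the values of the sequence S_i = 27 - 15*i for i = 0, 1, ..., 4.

This is an arithmetic sequence.
i=0: S_0 = 27 + -15*0 = 27
i=1: S_1 = 27 + -15*1 = 12
i=2: S_2 = 27 + -15*2 = -3
i=3: S_3 = 27 + -15*3 = -18
i=4: S_4 = 27 + -15*4 = -33
The first 5 terms are: [27, 12, -3, -18, -33]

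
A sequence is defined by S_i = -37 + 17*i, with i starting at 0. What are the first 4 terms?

This is an arithmetic sequence.
i=0: S_0 = -37 + 17*0 = -37
i=1: S_1 = -37 + 17*1 = -20
i=2: S_2 = -37 + 17*2 = -3
i=3: S_3 = -37 + 17*3 = 14
The first 4 terms are: [-37, -20, -3, 14]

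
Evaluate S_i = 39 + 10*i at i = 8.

S_8 = 39 + 10*8 = 39 + 80 = 119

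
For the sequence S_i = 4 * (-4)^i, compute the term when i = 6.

S_6 = 4 * (-4)^6 = 4 * 4096 = 16384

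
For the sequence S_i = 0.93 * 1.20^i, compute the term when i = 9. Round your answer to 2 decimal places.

S_9 = 0.93 * 1.2^9 ≈ 0.93 * 5.1598 ≈ 4.8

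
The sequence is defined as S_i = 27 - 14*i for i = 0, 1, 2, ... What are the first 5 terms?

This is an arithmetic sequence.
i=0: S_0 = 27 + -14*0 = 27
i=1: S_1 = 27 + -14*1 = 13
i=2: S_2 = 27 + -14*2 = -1
i=3: S_3 = 27 + -14*3 = -15
i=4: S_4 = 27 + -14*4 = -29
The first 5 terms are: [27, 13, -1, -15, -29]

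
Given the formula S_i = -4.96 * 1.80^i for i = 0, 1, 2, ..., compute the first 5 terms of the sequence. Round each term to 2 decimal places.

This is a geometric sequence.
i=0: S_0 = -4.96 * 1.8^0 = -4.96
i=1: S_1 = -4.96 * 1.8^1 ≈ -8.93
i=2: S_2 = -4.96 * 1.8^2 ≈ -16.07
i=3: S_3 = -4.96 * 1.8^3 ≈ -28.93
i=4: S_4 = -4.96 * 1.8^4 ≈ -52.07
The first 5 terms are: [-4.96, -8.93, -16.07, -28.93, -52.07]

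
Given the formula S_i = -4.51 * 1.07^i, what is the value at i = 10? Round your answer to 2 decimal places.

S_10 = -4.51 * 1.07^10 ≈ -4.51 * 1.9672 ≈ -8.87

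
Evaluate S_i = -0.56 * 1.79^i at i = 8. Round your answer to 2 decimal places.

S_8 = -0.56 * 1.79^8 ≈ -0.56 * 105.396 ≈ -59.02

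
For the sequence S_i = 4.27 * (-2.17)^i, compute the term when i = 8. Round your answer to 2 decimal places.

S_8 = 4.27 * (-2.17)^8 ≈ 4.27 * 491.6747 ≈ 2099.45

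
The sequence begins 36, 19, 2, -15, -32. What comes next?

Differences: 19 - 36 = -17
This is an arithmetic sequence with common difference d = -17.
Next term = -32 + -17 = -49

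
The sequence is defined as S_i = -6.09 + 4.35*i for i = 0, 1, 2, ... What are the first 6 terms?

This is an arithmetic sequence.
i=0: S_0 = -6.09 + 4.35*0 = -6.09
i=1: S_1 = -6.09 + 4.35*1 = -1.74
i=2: S_2 = -6.09 + 4.35*2 = 2.61
i=3: S_3 = -6.09 + 4.35*3 = 6.96
i=4: S_4 = -6.09 + 4.35*4 = 11.31
i=5: S_5 = -6.09 + 4.35*5 = 15.66
The first 6 terms are: [-6.09, -1.74, 2.61, 6.96, 11.31, 15.66]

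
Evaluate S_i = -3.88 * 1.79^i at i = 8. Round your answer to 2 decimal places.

S_8 = -3.88 * 1.79^8 ≈ -3.88 * 105.396 ≈ -408.94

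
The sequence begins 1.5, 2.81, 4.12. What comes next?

Differences: 2.81 - 1.5 = 1.31
This is an arithmetic sequence with common difference d = 1.31.
Next term = 4.12 + 1.31 = 5.43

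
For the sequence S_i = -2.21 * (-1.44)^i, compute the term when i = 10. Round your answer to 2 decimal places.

S_10 = -2.21 * (-1.44)^10 ≈ -2.21 * 38.3376 ≈ -84.73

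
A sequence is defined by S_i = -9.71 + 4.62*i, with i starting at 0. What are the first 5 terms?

This is an arithmetic sequence.
i=0: S_0 = -9.71 + 4.62*0 = -9.71
i=1: S_1 = -9.71 + 4.62*1 = -5.09
i=2: S_2 = -9.71 + 4.62*2 = -0.47
i=3: S_3 = -9.71 + 4.62*3 = 4.15
i=4: S_4 = -9.71 + 4.62*4 = 8.77
The first 5 terms are: [-9.71, -5.09, -0.47, 4.15, 8.77]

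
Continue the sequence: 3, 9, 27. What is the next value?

Ratios: 9 / 3 = 3.0
This is a geometric sequence with common ratio r = 3.
Next term = 27 * 3 = 81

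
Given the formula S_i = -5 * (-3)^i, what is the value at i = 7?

S_7 = -5 * (-3)^7 = -5 * -2187 = 10935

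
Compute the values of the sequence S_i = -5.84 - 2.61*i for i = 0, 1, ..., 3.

This is an arithmetic sequence.
i=0: S_0 = -5.84 + -2.61*0 = -5.84
i=1: S_1 = -5.84 + -2.61*1 = -8.45
i=2: S_2 = -5.84 + -2.61*2 = -11.06
i=3: S_3 = -5.84 + -2.61*3 = -13.67
The first 4 terms are: [-5.84, -8.45, -11.06, -13.67]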